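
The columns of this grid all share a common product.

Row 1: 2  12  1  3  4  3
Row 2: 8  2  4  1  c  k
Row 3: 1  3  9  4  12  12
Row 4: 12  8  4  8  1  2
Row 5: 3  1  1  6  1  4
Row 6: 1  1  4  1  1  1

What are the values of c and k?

c = 12, k = 2

Columns 3 and 4 each multiply to 576, so every column has product 576.
Column 5: 4×12×1×1×1 = 48, so the missing entry is 576 ÷ 48 = 12.
Column 6: 3×12×2×4×1 = 288, so the missing entry is 576 ÷ 288 = 2.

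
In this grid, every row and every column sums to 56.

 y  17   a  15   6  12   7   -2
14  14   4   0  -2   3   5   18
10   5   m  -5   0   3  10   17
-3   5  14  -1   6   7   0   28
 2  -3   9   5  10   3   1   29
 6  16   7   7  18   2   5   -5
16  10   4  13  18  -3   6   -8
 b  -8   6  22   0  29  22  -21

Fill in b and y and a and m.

b = 6, y = 5, a = -4, m = 16

Row 8: -8 + 6 + 22 + 0 + 29 + 22 − 21 = 50, so its missing entry is 56 − 50 = 6.
Row 3: 10 + 5 − 5 + 0 + 3 + 10 + 17 = 40, so its missing entry is 56 − 40 = 16.
Column 3: 4 + 16 + 14 + 9 + 7 + 4 + 6 = 60, so its missing entry is 56 − 60 = -4.
Row 1: 17 − 4 + 15 + 6 + 12 + 7 − 2 = 51, so its missing entry is 56 − 51 = 5.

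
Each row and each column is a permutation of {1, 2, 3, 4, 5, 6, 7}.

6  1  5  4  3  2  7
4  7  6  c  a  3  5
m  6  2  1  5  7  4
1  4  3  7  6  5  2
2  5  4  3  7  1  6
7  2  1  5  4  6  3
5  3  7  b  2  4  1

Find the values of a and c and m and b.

a = 1, c = 2, m = 3, b = 6

Cell (3,1): row 3 already has {1, 2, 4, 5, 6, 7} → 3.
At (row 7, col 4): row 7 already has {1, 2, 3, 4, 5, 7}, so the value is 6.
Cell (2,4): column 4 already has {1, 3, 4, 5, 6, 7} → 2.
At (row 2, col 5): row 2 already has {2, 3, 4, 5, 6, 7}, so the value is 1.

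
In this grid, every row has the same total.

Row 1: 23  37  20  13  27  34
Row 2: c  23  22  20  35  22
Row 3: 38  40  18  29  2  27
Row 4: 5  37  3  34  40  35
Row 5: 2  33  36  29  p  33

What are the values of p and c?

The complete rows each total 154.
Row 5 is missing 154 − 133 = 21 (since 2 + 33 + 36 + 29 + 33 = 133).
Row 2 is missing 154 − 122 = 32 (since 23 + 22 + 20 + 35 + 22 = 122).

p = 21, c = 32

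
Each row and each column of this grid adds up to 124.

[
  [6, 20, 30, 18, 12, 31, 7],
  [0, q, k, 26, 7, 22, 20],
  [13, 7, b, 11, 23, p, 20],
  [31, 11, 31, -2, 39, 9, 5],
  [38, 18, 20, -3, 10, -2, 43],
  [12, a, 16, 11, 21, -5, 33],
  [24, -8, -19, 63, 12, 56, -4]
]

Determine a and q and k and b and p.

a = 36, q = 40, k = 9, b = 37, p = 13

The known cells in row 6 total 88, leaving 124 − 88 = 36 for the blank.
The known cells in column 2 total 84, leaving 124 − 84 = 40 for the blank.
The known cells in row 2 total 115, leaving 124 − 115 = 9 for the blank.
The known cells in column 3 total 87, leaving 124 − 87 = 37 for the blank.
The known cells in row 3 total 111, leaving 124 − 111 = 13 for the blank.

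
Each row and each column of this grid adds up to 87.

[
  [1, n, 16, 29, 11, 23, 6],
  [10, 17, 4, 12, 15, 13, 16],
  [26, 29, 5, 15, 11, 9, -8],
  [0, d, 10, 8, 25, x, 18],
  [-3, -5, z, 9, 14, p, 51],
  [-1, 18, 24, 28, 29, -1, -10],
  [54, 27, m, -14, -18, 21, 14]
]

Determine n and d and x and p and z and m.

Row 1: 1 + 16 + 29 + 11 + 23 + 6 = 86, so its missing entry is 87 − 86 = 1.
Row 7: 54 + 27 − 14 − 18 + 21 + 14 = 84, so its missing entry is 87 − 84 = 3.
Column 2: 1 + 17 + 29 − 5 + 18 + 27 = 87, so its missing entry is 87 − 87 = 0.
Column 3: 16 + 4 + 5 + 10 + 24 + 3 = 62, so its missing entry is 87 − 62 = 25.
Row 5: -3 − 5 + 25 + 9 + 14 + 51 = 91, so its missing entry is 87 − 91 = -4.
Row 4: 0 + 0 + 10 + 8 + 25 + 18 = 61, so its missing entry is 87 − 61 = 26.

n = 1, d = 0, x = 26, p = -4, z = 25, m = 3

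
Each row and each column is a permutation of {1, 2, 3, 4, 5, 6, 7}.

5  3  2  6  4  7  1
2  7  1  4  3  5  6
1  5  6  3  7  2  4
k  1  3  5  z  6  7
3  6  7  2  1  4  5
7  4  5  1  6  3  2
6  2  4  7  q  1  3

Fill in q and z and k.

q = 5, z = 2, k = 4

Cell (7,5): row 7 already has {1, 2, 3, 4, 6, 7} → 5.
For row 4, column 5: column 5 already has {1, 3, 4, 5, 6, 7}; that leaves 2.
Cell (4,1): row 4 already has {1, 2, 3, 5, 6, 7} → 4.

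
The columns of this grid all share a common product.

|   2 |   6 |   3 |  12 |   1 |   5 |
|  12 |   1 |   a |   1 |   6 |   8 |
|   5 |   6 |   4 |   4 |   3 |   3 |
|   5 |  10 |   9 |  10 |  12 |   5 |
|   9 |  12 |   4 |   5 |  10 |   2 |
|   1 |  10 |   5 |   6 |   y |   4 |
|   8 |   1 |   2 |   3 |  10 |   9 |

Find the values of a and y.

Columns 1 and 6 each multiply to 43200, so every column has product 43200.
Column 3: 3×4×9×4×5×2 = 4320, so the missing entry is 43200 ÷ 4320 = 10.
Column 5: 1×6×3×12×10×10 = 21600, so the missing entry is 43200 ÷ 21600 = 2.

a = 10, y = 2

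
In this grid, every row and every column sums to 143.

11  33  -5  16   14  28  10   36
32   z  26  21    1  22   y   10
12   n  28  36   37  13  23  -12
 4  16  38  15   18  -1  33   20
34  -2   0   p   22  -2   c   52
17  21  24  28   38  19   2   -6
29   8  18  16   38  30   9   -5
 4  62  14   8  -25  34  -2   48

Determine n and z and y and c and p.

Row 3: 12 + 28 + 36 + 37 + 13 + 23 − 12 = 137, so its missing entry is 143 − 137 = 6.
Column 4: 16 + 21 + 36 + 15 + 28 + 16 + 8 = 140, so its missing entry is 143 − 140 = 3.
Column 2: 33 + 6 + 16 − 2 + 21 + 8 + 62 = 144, so its missing entry is 143 − 144 = -1.
Row 5: 34 − 2 + 0 + 3 + 22 − 2 + 52 = 107, so its missing entry is 143 − 107 = 36.
Row 2: 32 − 1 + 26 + 21 + 1 + 22 + 10 = 111, so its missing entry is 143 − 111 = 32.

n = 6, z = -1, y = 32, c = 36, p = 3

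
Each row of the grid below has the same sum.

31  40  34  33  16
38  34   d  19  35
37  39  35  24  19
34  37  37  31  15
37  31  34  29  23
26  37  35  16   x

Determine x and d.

x = 40, d = 28

Row 1 sums to 154 and so does row 3; that's the common total.
In row 6 the known cells total 114, leaving 154 − 114 = 40.
In row 2 the known cells total 126, leaving 154 − 126 = 28.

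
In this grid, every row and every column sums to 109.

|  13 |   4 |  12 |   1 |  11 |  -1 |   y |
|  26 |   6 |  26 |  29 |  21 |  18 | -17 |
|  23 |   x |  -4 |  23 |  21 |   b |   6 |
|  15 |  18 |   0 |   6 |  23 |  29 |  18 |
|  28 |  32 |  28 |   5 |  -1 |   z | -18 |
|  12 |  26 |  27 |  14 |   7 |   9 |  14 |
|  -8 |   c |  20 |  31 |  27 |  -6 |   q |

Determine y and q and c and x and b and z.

Row 1 has 13 + 4 + 12 + 1 + 11 − 1 = 40; the blank must be 109 − 40 = 69.
Row 5 has 28 + 32 + 28 + 5 − 1 − 18 = 74; the blank must be 109 − 74 = 35.
Column 7 has 69 − 17 + 6 + 18 − 18 + 14 = 72; the blank must be 109 − 72 = 37.
Row 7 has -8 + 20 + 31 + 27 − 6 + 37 = 101; the blank must be 109 − 101 = 8.
Column 2 has 4 + 6 + 18 + 32 + 26 + 8 = 94; the blank must be 109 − 94 = 15.
Row 3 has 23 + 15 − 4 + 23 + 21 + 6 = 84; the blank must be 109 − 84 = 25.

y = 69, q = 37, c = 8, x = 15, b = 25, z = 35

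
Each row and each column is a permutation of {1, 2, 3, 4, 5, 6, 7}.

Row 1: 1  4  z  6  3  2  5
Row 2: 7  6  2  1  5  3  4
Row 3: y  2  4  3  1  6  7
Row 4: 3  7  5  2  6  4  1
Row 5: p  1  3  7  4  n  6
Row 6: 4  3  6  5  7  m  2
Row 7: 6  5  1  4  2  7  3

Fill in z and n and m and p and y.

Cell (6,6): row 6 already has {2, 3, 4, 5, 6, 7} → 1.
Cell (3,1): row 3 already has {1, 2, 3, 4, 6, 7} → 5.
For row 5, column 1: column 1 already has {1, 3, 4, 5, 6, 7}; that leaves 2.
Cell (5,6): row 5 already has {1, 2, 3, 4, 6, 7} → 5.
At (row 1, col 3): row 1 already has {1, 2, 3, 4, 5, 6}, so the value is 7.

z = 7, n = 5, m = 1, p = 2, y = 5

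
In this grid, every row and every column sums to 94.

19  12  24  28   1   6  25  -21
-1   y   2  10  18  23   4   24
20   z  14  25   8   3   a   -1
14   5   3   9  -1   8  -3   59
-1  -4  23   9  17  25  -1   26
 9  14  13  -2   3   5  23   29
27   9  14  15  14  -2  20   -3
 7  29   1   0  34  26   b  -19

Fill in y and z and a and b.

y = 14, z = 15, a = 10, b = 16

Row 2 has -1 + 2 + 10 + 18 + 23 + 4 + 24 = 80; the blank must be 94 − 80 = 14.
Row 8 has 7 + 29 + 1 + 0 + 34 + 26 − 19 = 78; the blank must be 94 − 78 = 16.
Column 7 has 25 + 4 − 3 − 1 + 23 + 20 + 16 = 84; the blank must be 94 − 84 = 10.
Row 3 has 20 + 14 + 25 + 8 + 3 + 10 − 1 = 79; the blank must be 94 − 79 = 15.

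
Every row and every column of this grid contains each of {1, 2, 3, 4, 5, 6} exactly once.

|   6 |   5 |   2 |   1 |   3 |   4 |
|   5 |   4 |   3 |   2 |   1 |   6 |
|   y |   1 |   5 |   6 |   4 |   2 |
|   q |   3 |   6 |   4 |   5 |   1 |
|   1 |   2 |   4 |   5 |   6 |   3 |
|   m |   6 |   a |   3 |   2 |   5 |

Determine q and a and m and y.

For row 3, column 1: row 3 already has {1, 2, 4, 5, 6}; that leaves 3.
At (row 4, col 1): row 4 already has {1, 3, 4, 5, 6}, so the value is 2.
Cell (6,1): column 1 already has {1, 2, 3, 5, 6} → 4.
Cell (6,3): row 6 already has {2, 3, 4, 5, 6} → 1.

q = 2, a = 1, m = 4, y = 3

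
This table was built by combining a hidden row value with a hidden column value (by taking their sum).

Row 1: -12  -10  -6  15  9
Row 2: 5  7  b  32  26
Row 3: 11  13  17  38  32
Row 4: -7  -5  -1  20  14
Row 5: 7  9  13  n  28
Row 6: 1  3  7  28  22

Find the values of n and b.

n = 34, b = 11

The difference between any two rows is the same in every column — this is an addition table with the headers hidden.
Row 5 minus row 1 is 9 − (-10) = 19, so its entry in column 4 is 15 + 19 = 34.
Row 2 minus row 1 is 7 − (-10) = 17, so its entry in column 3 is -6 + 17 = 11.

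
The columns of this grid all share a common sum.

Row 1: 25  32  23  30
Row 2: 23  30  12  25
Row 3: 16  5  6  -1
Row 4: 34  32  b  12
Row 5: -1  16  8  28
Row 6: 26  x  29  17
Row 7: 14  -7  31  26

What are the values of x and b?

Column 1 sums to 137 and so does column 4; that's the common total.
In column 2 the known cells total 108, leaving 137 − 108 = 29.
In column 3 the known cells total 109, leaving 137 − 109 = 28.

x = 29, b = 28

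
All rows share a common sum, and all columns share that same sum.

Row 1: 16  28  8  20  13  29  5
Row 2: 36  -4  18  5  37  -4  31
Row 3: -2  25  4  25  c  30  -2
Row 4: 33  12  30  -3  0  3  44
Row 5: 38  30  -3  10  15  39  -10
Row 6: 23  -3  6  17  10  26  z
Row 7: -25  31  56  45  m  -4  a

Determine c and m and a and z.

c = 39, m = 5, a = 11, z = 40

Rows 1 and 2 both sum to 119, so that's the common total.
The known cells in row 3 total 80, leaving 119 − 80 = 39 for the blank.
The known cells in row 6 total 79, leaving 119 − 79 = 40 for the blank.
The known cells in column 7 total 108, leaving 119 − 108 = 11 for the blank.
The known cells in row 7 total 114, leaving 119 − 114 = 5 for the blank.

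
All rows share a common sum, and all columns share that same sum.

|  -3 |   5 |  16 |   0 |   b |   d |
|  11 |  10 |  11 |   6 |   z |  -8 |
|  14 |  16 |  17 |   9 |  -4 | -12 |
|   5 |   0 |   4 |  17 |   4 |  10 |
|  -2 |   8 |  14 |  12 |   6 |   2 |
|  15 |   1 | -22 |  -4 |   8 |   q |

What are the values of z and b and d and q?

Rows 3 and 4 both sum to 40, so that's the common total.
Row 6: 15 + 1 − 22 − 4 + 8 = -2, so its missing entry is 40 − (-2) = 42.
Row 2: 11 + 10 + 11 + 6 − 8 = 30, so its missing entry is 40 − 30 = 10.
Column 5: 10 − 4 + 4 + 6 + 8 = 24, so its missing entry is 40 − 24 = 16.
Row 1: -3 + 5 + 16 + 0 + 16 = 34, so its missing entry is 40 − 34 = 6.

z = 10, b = 16, d = 6, q = 42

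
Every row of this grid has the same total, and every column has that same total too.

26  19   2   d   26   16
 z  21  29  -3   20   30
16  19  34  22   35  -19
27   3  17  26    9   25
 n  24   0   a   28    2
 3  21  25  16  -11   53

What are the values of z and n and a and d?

Rows 3 and 4 both sum to 107, so that's the common total.
Row 2: 21 + 29 − 3 + 20 + 30 = 97, so its missing entry is 107 − 97 = 10.
Row 1: 26 + 19 + 2 + 26 + 16 = 89, so its missing entry is 107 − 89 = 18.
Column 1: 26 + 10 + 16 + 27 + 3 = 82, so its missing entry is 107 − 82 = 25.
Row 5: 25 + 24 + 0 + 28 + 2 = 79, so its missing entry is 107 − 79 = 28.

z = 10, n = 25, a = 28, d = 18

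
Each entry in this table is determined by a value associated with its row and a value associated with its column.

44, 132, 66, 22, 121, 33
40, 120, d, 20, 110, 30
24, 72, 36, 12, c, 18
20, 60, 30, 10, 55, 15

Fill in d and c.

Each row is a constant multiple of every other row — this is a multiplication table with the headers hidden.
Row 2 is 120/132 = 10/11 times row 1, so its entry in column 3 is 66 × 10/11 = 60.
Row 3 is 72/132 = 6/11 times row 1, so its entry in column 5 is 121 × 6/11 = 66.

d = 60, c = 66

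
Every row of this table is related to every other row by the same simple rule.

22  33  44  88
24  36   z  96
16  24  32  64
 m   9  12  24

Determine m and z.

m = 6, z = 48

Each row is a constant multiple of every other row — this is a multiplication table with the headers hidden.
Row 4 is 24/88 = 3/11 times row 1, so its entry in column 1 is 22 × 3/11 = 6.
Row 2 is 96/88 = 12/11 times row 1, so its entry in column 3 is 44 × 12/11 = 48.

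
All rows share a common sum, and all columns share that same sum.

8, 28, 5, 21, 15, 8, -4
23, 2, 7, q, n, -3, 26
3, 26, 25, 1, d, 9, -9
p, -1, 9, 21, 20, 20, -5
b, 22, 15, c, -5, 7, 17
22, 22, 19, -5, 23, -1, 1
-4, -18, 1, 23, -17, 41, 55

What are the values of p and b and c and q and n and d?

Rows 1 and 6 both sum to 81, so that's the common total.
The known cells in row 3 total 55, leaving 81 − 55 = 26 for the blank.
The known cells in column 5 total 62, leaving 81 − 62 = 19 for the blank.
The known cells in row 4 total 64, leaving 81 − 64 = 17 for the blank.
The known cells in column 1 total 69, leaving 81 − 69 = 12 for the blank.
The known cells in row 5 total 68, leaving 81 − 68 = 13 for the blank.
The known cells in row 2 total 74, leaving 81 − 74 = 7 for the blank.

p = 17, b = 12, c = 13, q = 7, n = 19, d = 26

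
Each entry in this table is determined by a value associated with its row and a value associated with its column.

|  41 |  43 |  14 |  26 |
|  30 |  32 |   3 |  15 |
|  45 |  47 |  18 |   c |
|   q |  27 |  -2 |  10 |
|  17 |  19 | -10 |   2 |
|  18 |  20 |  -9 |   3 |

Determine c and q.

c = 30, q = 25

The difference between any two rows is the same in every column — this is an addition table with the headers hidden.
Row 3 minus row 1 is 47 − 43 = 4, so its entry in column 4 is 26 + 4 = 30.
Row 4 minus row 1 is 27 − 43 = -16, so its entry in column 1 is 41 + (-16) = 25.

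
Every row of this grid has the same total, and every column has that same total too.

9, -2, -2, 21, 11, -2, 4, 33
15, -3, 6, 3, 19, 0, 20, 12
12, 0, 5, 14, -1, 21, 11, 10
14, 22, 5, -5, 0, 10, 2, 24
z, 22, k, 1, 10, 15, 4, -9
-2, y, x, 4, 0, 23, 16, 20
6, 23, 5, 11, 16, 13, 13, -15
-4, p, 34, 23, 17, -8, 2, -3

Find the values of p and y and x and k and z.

p = 11, y = -1, x = 12, k = 7, z = 22

Rows 1 and 2 both sum to 72, so that's the common total.
The known cells in column 1 total 50, leaving 72 − 50 = 22 for the blank.
The known cells in row 8 total 61, leaving 72 − 61 = 11 for the blank.
The known cells in column 2 total 73, leaving 72 − 73 = -1 for the blank.
The known cells in row 5 total 65, leaving 72 − 65 = 7 for the blank.
The known cells in row 6 total 60, leaving 72 − 60 = 12 for the blank.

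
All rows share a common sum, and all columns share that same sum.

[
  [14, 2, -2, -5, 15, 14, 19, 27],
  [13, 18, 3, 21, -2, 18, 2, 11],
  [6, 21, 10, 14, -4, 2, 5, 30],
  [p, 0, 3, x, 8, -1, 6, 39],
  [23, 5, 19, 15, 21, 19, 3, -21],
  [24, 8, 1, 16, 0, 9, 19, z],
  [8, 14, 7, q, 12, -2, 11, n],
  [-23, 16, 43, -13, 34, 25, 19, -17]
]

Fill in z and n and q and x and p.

z = 7, n = 8, q = 26, x = 10, p = 19

Rows 1 and 2 both sum to 84, so that's the common total.
The known cells in row 6 total 77, leaving 84 − 77 = 7 for the blank.
The known cells in column 1 total 65, leaving 84 − 65 = 19 for the blank.
The known cells in column 8 total 76, leaving 84 − 76 = 8 for the blank.
The known cells in row 4 total 74, leaving 84 − 74 = 10 for the blank.
The known cells in row 7 total 58, leaving 84 − 58 = 26 for the blank.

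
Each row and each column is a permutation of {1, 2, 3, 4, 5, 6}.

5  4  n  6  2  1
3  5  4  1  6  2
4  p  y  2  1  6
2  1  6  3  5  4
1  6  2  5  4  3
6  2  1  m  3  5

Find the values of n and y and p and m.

n = 3, y = 5, p = 3, m = 4

For row 6, column 4: row 6 already has {1, 2, 3, 5, 6}; that leaves 4.
For row 1, column 3: row 1 already has {1, 2, 4, 5, 6}; that leaves 3.
Cell (3,2): column 2 already has {1, 2, 4, 5, 6} → 3.
For row 3, column 3: row 3 already has {1, 2, 3, 4, 6}; that leaves 5.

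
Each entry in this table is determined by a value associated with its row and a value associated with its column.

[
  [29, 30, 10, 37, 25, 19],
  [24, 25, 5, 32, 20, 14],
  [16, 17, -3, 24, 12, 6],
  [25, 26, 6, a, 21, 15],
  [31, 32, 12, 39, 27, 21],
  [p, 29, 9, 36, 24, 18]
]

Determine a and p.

The difference between any two rows is the same in every column — this is an addition table with the headers hidden.
Row 4 minus row 1 is 15 − 19 = -4, so its entry in column 4 is 37 + (-4) = 33.
Row 6 minus row 1 is 18 − 19 = -1, so its entry in column 1 is 29 + (-1) = 28.

a = 33, p = 28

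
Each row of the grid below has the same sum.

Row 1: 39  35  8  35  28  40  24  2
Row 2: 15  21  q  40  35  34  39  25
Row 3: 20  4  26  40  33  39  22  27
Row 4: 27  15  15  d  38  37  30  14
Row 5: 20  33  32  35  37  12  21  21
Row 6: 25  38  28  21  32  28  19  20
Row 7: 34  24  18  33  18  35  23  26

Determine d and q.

d = 35, q = 2

Rows 3 and 7 both add up to 211, so every row sums to 211.
Row 4: 27 + 15 + 15 + 38 + 37 + 30 + 14 = 176, so the missing entry is 211 − 176 = 35.
Row 2: 15 + 21 + 40 + 35 + 34 + 39 + 25 = 209, so the missing entry is 211 − 209 = 2.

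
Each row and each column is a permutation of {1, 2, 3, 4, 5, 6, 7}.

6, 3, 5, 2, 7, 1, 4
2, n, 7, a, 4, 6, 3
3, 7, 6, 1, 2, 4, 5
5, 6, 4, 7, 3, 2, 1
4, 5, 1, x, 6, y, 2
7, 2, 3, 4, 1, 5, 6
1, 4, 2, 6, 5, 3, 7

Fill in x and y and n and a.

For row 2, column 2: column 2 already has {2, 3, 4, 5, 6, 7}; that leaves 1.
At (row 5, col 6): column 6 already has {1, 2, 3, 4, 5, 6}, so the value is 7.
Cell (2,4): row 2 already has {1, 2, 3, 4, 6, 7} → 5.
At (row 5, col 4): row 5 already has {1, 2, 4, 5, 6, 7}, so the value is 3.

x = 3, y = 7, n = 1, a = 5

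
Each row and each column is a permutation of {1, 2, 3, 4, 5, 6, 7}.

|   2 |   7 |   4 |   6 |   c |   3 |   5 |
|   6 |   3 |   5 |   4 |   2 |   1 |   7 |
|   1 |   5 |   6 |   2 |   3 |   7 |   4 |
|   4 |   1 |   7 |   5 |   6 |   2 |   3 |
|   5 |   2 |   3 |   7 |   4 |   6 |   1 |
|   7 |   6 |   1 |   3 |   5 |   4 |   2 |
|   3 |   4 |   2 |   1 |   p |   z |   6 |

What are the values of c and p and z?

c = 1, p = 7, z = 5

For row 1, column 5: row 1 already has {2, 3, 4, 5, 6, 7}; that leaves 1.
For row 7, column 5: column 5 already has {1, 2, 3, 4, 5, 6}; that leaves 7.
At (row 7, col 6): row 7 already has {1, 2, 3, 4, 6, 7}, so the value is 5.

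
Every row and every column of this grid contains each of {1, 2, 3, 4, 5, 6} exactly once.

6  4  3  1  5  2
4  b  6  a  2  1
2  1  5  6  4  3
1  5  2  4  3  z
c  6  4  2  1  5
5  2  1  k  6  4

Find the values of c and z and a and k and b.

c = 3, z = 6, a = 5, k = 3, b = 3

For row 5, column 1: row 5 already has {1, 2, 4, 5, 6}; that leaves 3.
For row 2, column 2: column 2 already has {1, 2, 4, 5, 6}; that leaves 3.
At (row 6, col 4): row 6 already has {1, 2, 4, 5, 6}, so the value is 3.
For row 2, column 4: row 2 already has {1, 2, 3, 4, 6}; that leaves 5.
Cell (4,6): row 4 already has {1, 2, 3, 4, 5} → 6.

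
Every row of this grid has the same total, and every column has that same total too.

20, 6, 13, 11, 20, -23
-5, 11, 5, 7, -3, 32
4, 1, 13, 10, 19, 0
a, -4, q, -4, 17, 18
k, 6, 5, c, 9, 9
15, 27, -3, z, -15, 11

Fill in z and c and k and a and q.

z = 12, c = 11, k = 7, a = 6, q = 14

Rows 1 and 2 both sum to 47, so that's the common total.
The known cells in row 6 total 35, leaving 47 − 35 = 12 for the blank.
The known cells in column 4 total 36, leaving 47 − 36 = 11 for the blank.
The known cells in row 5 total 40, leaving 47 − 40 = 7 for the blank.
The known cells in column 1 total 41, leaving 47 − 41 = 6 for the blank.
The known cells in row 4 total 33, leaving 47 − 33 = 14 for the blank.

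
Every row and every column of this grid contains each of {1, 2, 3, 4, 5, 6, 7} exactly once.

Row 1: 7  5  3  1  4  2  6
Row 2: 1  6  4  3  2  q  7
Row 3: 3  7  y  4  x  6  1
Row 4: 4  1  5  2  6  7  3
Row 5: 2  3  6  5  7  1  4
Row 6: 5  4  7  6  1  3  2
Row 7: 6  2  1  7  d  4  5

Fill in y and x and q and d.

y = 2, x = 5, q = 5, d = 3

For row 3, column 3: column 3 already has {1, 3, 4, 5, 6, 7}; that leaves 2.
For row 3, column 5: row 3 already has {1, 2, 3, 4, 6, 7}; that leaves 5.
Cell (7,5): row 7 already has {1, 2, 4, 5, 6, 7} → 3.
For row 2, column 6: row 2 already has {1, 2, 3, 4, 6, 7}; that leaves 5.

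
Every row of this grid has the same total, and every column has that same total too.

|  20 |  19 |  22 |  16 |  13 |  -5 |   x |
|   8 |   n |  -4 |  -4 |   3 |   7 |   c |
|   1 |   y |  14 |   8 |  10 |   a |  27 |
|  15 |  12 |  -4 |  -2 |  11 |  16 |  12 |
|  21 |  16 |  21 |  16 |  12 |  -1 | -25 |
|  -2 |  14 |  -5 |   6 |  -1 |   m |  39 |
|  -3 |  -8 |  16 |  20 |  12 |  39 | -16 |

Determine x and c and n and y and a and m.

x = -25, c = 48, n = 2, y = 5, a = -5, m = 9

Rows 4 and 5 both sum to 60, so that's the common total.
Row 6: -2 + 14 − 5 + 6 − 1 + 39 = 51, so its missing entry is 60 − 51 = 9.
Row 1: 20 + 19 + 22 + 16 + 13 − 5 = 85, so its missing entry is 60 − 85 = -25.
Column 7: -25 + 27 + 12 − 25 + 39 − 16 = 12, so its missing entry is 60 − 12 = 48.
Row 2: 8 − 4 − 4 + 3 + 7 + 48 = 58, so its missing entry is 60 − 58 = 2.
Column 2: 19 + 2 + 12 + 16 + 14 − 8 = 55, so its missing entry is 60 − 55 = 5.
Row 3: 1 + 5 + 14 + 8 + 10 + 27 = 65, so its missing entry is 60 − 65 = -5.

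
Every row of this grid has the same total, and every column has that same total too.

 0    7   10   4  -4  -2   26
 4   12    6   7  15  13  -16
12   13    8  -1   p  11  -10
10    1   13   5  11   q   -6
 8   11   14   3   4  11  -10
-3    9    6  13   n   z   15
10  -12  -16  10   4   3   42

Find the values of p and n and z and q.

Rows 1 and 2 both sum to 41, so that's the common total.
Row 3 has 12 + 13 + 8 − 1 + 11 − 10 = 33; the blank must be 41 − 33 = 8.
Column 5 has -4 + 15 + 8 + 11 + 4 + 4 = 38; the blank must be 41 − 38 = 3.
Row 4 has 10 + 1 + 13 + 5 + 11 − 6 = 34; the blank must be 41 − 34 = 7.
Row 6 has -3 + 9 + 6 + 13 + 3 + 15 = 43; the blank must be 41 − 43 = -2.

p = 8, n = 3, z = -2, q = 7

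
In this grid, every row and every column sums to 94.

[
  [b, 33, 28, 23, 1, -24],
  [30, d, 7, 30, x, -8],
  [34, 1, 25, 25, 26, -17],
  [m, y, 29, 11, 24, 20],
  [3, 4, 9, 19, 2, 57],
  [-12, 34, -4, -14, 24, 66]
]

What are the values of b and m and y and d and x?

b = 33, m = 6, y = 4, d = 18, x = 17

Row 1: 33 + 28 + 23 + 1 − 24 = 61, so its missing entry is 94 − 61 = 33.
Column 5: 1 + 26 + 24 + 2 + 24 = 77, so its missing entry is 94 − 77 = 17.
Row 2: 30 + 7 + 30 + 17 − 8 = 76, so its missing entry is 94 − 76 = 18.
Column 2: 33 + 18 + 1 + 4 + 34 = 90, so its missing entry is 94 − 90 = 4.
Row 4: 4 + 29 + 11 + 24 + 20 = 88, so its missing entry is 94 − 88 = 6.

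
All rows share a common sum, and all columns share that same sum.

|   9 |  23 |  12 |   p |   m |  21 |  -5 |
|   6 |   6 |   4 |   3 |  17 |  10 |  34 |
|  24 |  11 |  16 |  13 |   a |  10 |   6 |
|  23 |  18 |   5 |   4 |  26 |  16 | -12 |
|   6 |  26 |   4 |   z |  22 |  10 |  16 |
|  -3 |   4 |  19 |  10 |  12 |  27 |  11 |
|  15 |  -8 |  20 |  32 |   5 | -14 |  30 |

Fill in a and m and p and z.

Rows 2 and 4 both sum to 80, so that's the common total.
The known cells in row 3 total 80, leaving 80 − 80 = 0 for the blank.
The known cells in column 5 total 82, leaving 80 − 82 = -2 for the blank.
The known cells in row 1 total 58, leaving 80 − 58 = 22 for the blank.
The known cells in row 5 total 84, leaving 80 − 84 = -4 for the blank.

a = 0, m = -2, p = 22, z = -4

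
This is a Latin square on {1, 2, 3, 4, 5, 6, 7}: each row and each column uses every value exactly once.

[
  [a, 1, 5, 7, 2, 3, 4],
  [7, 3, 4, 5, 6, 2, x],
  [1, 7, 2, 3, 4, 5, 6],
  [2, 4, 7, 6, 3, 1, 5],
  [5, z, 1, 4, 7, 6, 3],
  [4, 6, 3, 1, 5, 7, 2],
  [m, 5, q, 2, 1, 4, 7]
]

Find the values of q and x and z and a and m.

For row 7, column 3: column 3 already has {1, 2, 3, 4, 5, 7}; that leaves 6.
For row 1, column 1: row 1 already has {1, 2, 3, 4, 5, 7}; that leaves 6.
Cell (7,1): row 7 already has {1, 2, 4, 5, 6, 7} → 3.
Cell (2,7): row 2 already has {2, 3, 4, 5, 6, 7} → 1.
For row 5, column 2: row 5 already has {1, 3, 4, 5, 6, 7}; that leaves 2.

q = 6, x = 1, z = 2, a = 6, m = 3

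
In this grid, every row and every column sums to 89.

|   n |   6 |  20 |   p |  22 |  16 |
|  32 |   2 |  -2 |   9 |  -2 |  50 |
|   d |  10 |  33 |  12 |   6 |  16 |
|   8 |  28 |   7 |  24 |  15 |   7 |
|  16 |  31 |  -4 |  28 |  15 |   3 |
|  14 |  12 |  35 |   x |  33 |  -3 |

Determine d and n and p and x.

The known cells in row 6 total 91, leaving 89 − 91 = -2 for the blank.
The known cells in column 4 total 71, leaving 89 − 71 = 18 for the blank.
The known cells in row 3 total 77, leaving 89 − 77 = 12 for the blank.
The known cells in row 1 total 82, leaving 89 − 82 = 7 for the blank.

d = 12, n = 7, p = 18, x = -2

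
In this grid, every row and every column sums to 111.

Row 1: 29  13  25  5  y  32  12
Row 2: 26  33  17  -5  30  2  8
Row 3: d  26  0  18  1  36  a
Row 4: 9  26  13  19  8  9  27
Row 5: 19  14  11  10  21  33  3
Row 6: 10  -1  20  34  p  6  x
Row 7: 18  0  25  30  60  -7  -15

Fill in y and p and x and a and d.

y = -5, p = -4, x = 46, a = 30, d = 0

Row 1 has 29 + 13 + 25 + 5 + 32 + 12 = 116; the blank must be 111 − 116 = -5.
Column 5 has -5 + 30 + 1 + 8 + 21 + 60 = 115; the blank must be 111 − 115 = -4.
Column 1 has 29 + 26 + 9 + 19 + 10 + 18 = 111; the blank must be 111 − 111 = 0.
Row 3 has 0 + 26 + 0 + 18 + 1 + 36 = 81; the blank must be 111 − 81 = 30.
Row 6 has 10 − 1 + 20 + 34 − 4 + 6 = 65; the blank must be 111 − 65 = 46.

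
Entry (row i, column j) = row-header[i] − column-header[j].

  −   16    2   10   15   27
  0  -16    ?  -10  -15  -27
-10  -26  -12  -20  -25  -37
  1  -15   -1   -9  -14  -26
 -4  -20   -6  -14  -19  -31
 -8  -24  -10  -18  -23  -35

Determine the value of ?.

0 − 2 = -2.

-2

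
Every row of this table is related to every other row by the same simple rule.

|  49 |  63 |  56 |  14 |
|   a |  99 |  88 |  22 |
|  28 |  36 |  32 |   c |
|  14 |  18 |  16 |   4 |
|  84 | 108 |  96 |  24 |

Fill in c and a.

c = 8, a = 77

Each row is a constant multiple of every other row — this is a multiplication table with the headers hidden.
Row 3 is 32/56 = 4/7 times row 1, so its entry in column 4 is 14 × 4/7 = 8.
Row 2 is 88/56 = 11/7 times row 1, so its entry in column 1 is 49 × 11/7 = 77.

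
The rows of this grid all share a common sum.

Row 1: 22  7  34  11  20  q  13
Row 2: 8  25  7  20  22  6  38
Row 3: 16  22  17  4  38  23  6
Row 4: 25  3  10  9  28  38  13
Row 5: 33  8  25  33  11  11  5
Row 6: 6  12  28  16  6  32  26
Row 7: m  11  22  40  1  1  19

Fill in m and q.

Rows 2 and 5 both add up to 126, so every row sums to 126.
Row 7: 11 + 22 + 40 + 1 + 1 + 19 = 94, so the missing entry is 126 − 94 = 32.
Row 1: 22 + 7 + 34 + 11 + 20 + 13 = 107, so the missing entry is 126 − 107 = 19.

m = 32, q = 19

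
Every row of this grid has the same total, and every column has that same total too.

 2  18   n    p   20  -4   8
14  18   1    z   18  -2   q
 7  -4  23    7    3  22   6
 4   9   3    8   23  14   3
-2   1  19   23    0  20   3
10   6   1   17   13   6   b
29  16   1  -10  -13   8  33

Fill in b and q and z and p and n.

b = 11, q = 0, z = 15, p = 4, n = 16

Rows 3 and 4 both sum to 64, so that's the common total.
The known cells in column 3 total 48, leaving 64 − 48 = 16 for the blank.
The known cells in row 1 total 60, leaving 64 − 60 = 4 for the blank.
The known cells in row 6 total 53, leaving 64 − 53 = 11 for the blank.
The known cells in column 7 total 64, leaving 64 − 64 = 0 for the blank.
The known cells in row 2 total 49, leaving 64 − 49 = 15 for the blank.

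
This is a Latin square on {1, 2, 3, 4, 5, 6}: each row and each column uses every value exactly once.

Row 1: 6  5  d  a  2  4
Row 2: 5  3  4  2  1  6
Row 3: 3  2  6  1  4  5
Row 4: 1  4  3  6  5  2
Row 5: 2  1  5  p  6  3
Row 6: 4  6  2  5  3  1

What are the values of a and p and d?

At (row 1, col 3): column 3 already has {2, 3, 4, 5, 6}, so the value is 1.
For row 1, column 4: row 1 already has {1, 2, 4, 5, 6}; that leaves 3.
For row 5, column 4: row 5 already has {1, 2, 3, 5, 6}; that leaves 4.

a = 3, p = 4, d = 1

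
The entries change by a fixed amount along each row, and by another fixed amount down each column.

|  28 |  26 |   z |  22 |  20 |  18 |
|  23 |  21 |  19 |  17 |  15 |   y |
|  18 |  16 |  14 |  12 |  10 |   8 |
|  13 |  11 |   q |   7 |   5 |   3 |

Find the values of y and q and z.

Along each row the entries change by -2 per step; down each column they change by -5.
Row 2: from 23 at column 1, stepping by -2 to column 6 gives 13.
Row 4: from 13 at column 1, stepping by -2 to column 3 gives 9.
Row 1: from 28 at column 1, stepping by -2 to column 3 gives 24.

y = 13, q = 9, z = 24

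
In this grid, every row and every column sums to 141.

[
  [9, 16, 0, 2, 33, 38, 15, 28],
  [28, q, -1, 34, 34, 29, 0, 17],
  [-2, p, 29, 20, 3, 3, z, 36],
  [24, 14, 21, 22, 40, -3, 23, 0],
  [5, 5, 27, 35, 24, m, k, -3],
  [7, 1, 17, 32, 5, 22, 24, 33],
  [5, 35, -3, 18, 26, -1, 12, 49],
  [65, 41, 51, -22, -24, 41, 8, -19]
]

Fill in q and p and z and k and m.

Row 2 has 28 − 1 + 34 + 34 + 29 + 0 + 17 = 141; the blank must be 141 − 141 = 0.
Column 2 has 16 + 0 + 14 + 5 + 1 + 35 + 41 = 112; the blank must be 141 − 112 = 29.
Column 6 has 38 + 29 + 3 − 3 + 22 − 1 + 41 = 129; the blank must be 141 − 129 = 12.
Row 5 has 5 + 5 + 27 + 35 + 24 + 12 − 3 = 105; the blank must be 141 − 105 = 36.
Row 3 has -2 + 29 + 29 + 20 + 3 + 3 + 36 = 118; the blank must be 141 − 118 = 23.

q = 0, p = 29, z = 23, k = 36, m = 12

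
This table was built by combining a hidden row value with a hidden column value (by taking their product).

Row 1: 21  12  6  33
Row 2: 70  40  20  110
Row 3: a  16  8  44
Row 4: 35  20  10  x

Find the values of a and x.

Each row is a constant multiple of every other row — this is a multiplication table with the headers hidden.
Row 3 is 16/12 = 4/3 times row 1, so its entry in column 1 is 21 × 4/3 = 28.
Row 4 is 20/12 = 5/3 times row 1, so its entry in column 4 is 33 × 5/3 = 55.

a = 28, x = 55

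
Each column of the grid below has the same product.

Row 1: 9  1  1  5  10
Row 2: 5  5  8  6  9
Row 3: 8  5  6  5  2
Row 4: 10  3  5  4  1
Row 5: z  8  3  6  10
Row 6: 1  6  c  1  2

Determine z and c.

z = 1, c = 5

Columns 4 and 5 each multiply to 3600, so every column has product 3600.
Column 1: 9×5×8×10×1 = 3600, so the missing entry is 3600 ÷ 3600 = 1.
Column 3: 1×8×6×5×3 = 720, so the missing entry is 3600 ÷ 720 = 5.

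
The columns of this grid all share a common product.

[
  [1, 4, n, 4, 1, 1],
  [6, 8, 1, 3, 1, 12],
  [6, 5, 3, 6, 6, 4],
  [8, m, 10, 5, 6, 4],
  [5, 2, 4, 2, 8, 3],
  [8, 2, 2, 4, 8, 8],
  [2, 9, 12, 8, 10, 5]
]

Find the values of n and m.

Columns 5 and 6 each multiply to 23040, so every column has product 23040.
Column 3: 1×3×10×4×2×12 = 2880, so the missing entry is 23040 ÷ 2880 = 8.
Column 2: 4×8×5×2×2×9 = 5760, so the missing entry is 23040 ÷ 5760 = 4.

n = 8, m = 4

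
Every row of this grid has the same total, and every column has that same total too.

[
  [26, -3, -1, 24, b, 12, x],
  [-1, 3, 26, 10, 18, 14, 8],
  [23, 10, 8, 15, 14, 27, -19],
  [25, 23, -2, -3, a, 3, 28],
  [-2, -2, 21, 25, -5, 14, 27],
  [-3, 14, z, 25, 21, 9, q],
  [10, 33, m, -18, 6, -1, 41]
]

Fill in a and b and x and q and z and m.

Rows 2 and 3 both sum to 78, so that's the common total.
Row 7 has 10 + 33 − 18 + 6 − 1 + 41 = 71; the blank must be 78 − 71 = 7.
Row 4 has 25 + 23 − 2 − 3 + 3 + 28 = 74; the blank must be 78 − 74 = 4.
Column 5 has 18 + 14 + 4 − 5 + 21 + 6 = 58; the blank must be 78 − 58 = 20.
Row 1 has 26 − 3 − 1 + 24 + 20 + 12 = 78; the blank must be 78 − 78 = 0.
Column 7 has 0 + 8 − 19 + 28 + 27 + 41 = 85; the blank must be 78 − 85 = -7.
Row 6 has -3 + 14 + 25 + 21 + 9 − 7 = 59; the blank must be 78 − 59 = 19.

a = 4, b = 20, x = 0, q = -7, z = 19, m = 7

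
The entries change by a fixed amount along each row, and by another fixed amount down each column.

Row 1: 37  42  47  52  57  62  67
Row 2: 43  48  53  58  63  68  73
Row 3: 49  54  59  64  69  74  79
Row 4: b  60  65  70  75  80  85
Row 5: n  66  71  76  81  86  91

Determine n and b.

n = 61, b = 55

Along each row the entries change by 5 per step; down each column they change by 6.
Row 5: from 66 at column 2, stepping by 5 to column 1 gives 61.
Row 4: from 60 at column 2, stepping by 5 to column 1 gives 55.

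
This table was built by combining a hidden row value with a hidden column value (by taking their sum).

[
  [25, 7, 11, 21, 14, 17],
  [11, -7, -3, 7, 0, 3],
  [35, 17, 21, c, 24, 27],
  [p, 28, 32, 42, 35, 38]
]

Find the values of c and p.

c = 31, p = 46

The difference between any two rows is the same in every column — this is an addition table with the headers hidden.
Row 3 minus row 1 is 17 − 7 = 10, so its entry in column 4 is 21 + 10 = 31.
Row 4 minus row 1 is 28 − 7 = 21, so its entry in column 1 is 25 + 21 = 46.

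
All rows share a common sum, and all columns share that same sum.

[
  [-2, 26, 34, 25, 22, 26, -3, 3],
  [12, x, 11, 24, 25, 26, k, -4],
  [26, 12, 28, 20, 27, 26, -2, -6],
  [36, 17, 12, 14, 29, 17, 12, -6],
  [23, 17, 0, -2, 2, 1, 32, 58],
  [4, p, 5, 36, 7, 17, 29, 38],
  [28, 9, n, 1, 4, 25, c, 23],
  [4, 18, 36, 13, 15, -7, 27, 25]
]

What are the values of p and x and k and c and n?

Rows 1 and 3 both sum to 131, so that's the common total.
The known cells in column 3 total 126, leaving 131 − 126 = 5 for the blank.
The known cells in row 6 total 136, leaving 131 − 136 = -5 for the blank.
The known cells in column 2 total 94, leaving 131 − 94 = 37 for the blank.
The known cells in row 7 total 95, leaving 131 − 95 = 36 for the blank.
The known cells in row 2 total 131, leaving 131 − 131 = 0 for the blank.

p = -5, x = 37, k = 0, c = 36, n = 5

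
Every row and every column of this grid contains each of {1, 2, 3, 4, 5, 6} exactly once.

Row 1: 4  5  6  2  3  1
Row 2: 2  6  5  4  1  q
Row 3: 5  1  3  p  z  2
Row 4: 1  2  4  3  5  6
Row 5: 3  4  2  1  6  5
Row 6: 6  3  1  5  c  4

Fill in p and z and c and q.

For row 3, column 4: column 4 already has {1, 2, 3, 4, 5}; that leaves 6.
For row 3, column 5: row 3 already has {1, 2, 3, 5, 6}; that leaves 4.
Cell (6,5): row 6 already has {1, 3, 4, 5, 6} → 2.
For row 2, column 6: row 2 already has {1, 2, 4, 5, 6}; that leaves 3.

p = 6, z = 4, c = 2, q = 3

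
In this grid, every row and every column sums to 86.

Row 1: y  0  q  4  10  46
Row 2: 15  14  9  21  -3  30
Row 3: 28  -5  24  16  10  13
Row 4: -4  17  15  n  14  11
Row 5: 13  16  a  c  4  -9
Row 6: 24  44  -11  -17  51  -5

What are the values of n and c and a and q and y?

The known cells in column 1 total 76, leaving 86 − 76 = 10 for the blank.
The known cells in row 1 total 70, leaving 86 − 70 = 16 for the blank.
The known cells in column 3 total 53, leaving 86 − 53 = 33 for the blank.
The known cells in row 5 total 57, leaving 86 − 57 = 29 for the blank.
The known cells in row 4 total 53, leaving 86 − 53 = 33 for the blank.

n = 33, c = 29, a = 33, q = 16, y = 10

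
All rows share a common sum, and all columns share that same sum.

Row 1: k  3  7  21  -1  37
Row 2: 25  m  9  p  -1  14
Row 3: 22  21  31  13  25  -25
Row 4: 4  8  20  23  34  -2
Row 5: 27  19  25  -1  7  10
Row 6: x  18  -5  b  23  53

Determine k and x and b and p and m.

Rows 3 and 4 both sum to 87, so that's the common total.
The known cells in row 1 total 67, leaving 87 − 67 = 20 for the blank.
The known cells in column 2 total 69, leaving 87 − 69 = 18 for the blank.
The known cells in column 1 total 98, leaving 87 − 98 = -11 for the blank.
The known cells in row 6 total 78, leaving 87 − 78 = 9 for the blank.
The known cells in row 2 total 65, leaving 87 − 65 = 22 for the blank.

k = 20, x = -11, b = 9, p = 22, m = 18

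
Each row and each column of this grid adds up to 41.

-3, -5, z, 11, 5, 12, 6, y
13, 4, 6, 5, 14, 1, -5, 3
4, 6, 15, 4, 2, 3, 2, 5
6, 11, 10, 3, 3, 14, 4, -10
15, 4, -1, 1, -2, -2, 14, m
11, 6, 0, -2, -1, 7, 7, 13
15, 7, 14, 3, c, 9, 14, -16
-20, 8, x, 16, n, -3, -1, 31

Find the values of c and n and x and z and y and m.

c = -5, n = 25, x = -15, z = 12, y = 3, m = 12

The known cells in row 7 total 46, leaving 41 − 46 = -5 for the blank.
The known cells in column 5 total 16, leaving 41 − 16 = 25 for the blank.
The known cells in row 8 total 56, leaving 41 − 56 = -15 for the blank.
The known cells in column 3 total 29, leaving 41 − 29 = 12 for the blank.
The known cells in row 1 total 38, leaving 41 − 38 = 3 for the blank.
The known cells in row 5 total 29, leaving 41 − 29 = 12 for the blank.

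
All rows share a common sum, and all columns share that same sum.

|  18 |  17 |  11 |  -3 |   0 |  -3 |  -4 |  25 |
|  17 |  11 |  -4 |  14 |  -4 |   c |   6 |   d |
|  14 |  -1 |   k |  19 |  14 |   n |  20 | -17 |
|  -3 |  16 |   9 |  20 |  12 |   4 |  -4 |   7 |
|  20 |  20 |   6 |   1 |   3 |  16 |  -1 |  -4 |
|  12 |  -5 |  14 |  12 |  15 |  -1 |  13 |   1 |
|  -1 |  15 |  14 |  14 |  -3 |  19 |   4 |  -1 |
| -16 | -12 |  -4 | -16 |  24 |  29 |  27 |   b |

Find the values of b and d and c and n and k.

Rows 1 and 4 both sum to 61, so that's the common total.
The known cells in row 8 total 32, leaving 61 − 32 = 29 for the blank.
The known cells in column 8 total 40, leaving 61 − 40 = 21 for the blank.
The known cells in row 2 total 61, leaving 61 − 61 = 0 for the blank.
The known cells in column 3 total 46, leaving 61 − 46 = 15 for the blank.
The known cells in row 3 total 64, leaving 61 − 64 = -3 for the blank.

b = 29, d = 21, c = 0, n = -3, k = 15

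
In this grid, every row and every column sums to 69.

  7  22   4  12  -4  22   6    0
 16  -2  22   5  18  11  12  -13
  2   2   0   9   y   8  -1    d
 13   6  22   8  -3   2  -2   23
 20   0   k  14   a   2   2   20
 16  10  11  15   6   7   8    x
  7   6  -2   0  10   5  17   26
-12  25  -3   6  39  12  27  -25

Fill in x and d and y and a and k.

x = -4, d = 42, y = 7, a = -4, k = 15

The known cells in column 3 total 54, leaving 69 − 54 = 15 for the blank.
The known cells in row 5 total 73, leaving 69 − 73 = -4 for the blank.
The known cells in column 5 total 62, leaving 69 − 62 = 7 for the blank.
The known cells in row 3 total 27, leaving 69 − 27 = 42 for the blank.
The known cells in row 6 total 73, leaving 69 − 73 = -4 for the blank.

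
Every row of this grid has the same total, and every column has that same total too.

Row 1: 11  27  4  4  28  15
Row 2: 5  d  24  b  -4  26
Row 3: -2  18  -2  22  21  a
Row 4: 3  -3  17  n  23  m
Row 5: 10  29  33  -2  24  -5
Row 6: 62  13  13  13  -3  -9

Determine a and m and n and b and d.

a = 32, m = 30, n = 19, b = 33, d = 5

Rows 1 and 5 both sum to 89, so that's the common total.
Column 2: 27 + 18 − 3 + 29 + 13 = 84, so its missing entry is 89 − 84 = 5.
Row 3: -2 + 18 − 2 + 22 + 21 = 57, so its missing entry is 89 − 57 = 32.
Row 2: 5 + 5 + 24 − 4 + 26 = 56, so its missing entry is 89 − 56 = 33.
Column 4: 4 + 33 + 22 − 2 + 13 = 70, so its missing entry is 89 − 70 = 19.
Row 4: 3 − 3 + 17 + 19 + 23 = 59, so its missing entry is 89 − 59 = 30.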